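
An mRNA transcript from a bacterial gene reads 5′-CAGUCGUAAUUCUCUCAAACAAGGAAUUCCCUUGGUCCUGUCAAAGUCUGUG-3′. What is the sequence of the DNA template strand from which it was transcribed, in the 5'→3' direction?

5′-CACAGACTTTGACAGGACCAAGGGAATTCCTTGTTTGAGAGAATTACGACTG-3′

Replace U with T to get the coding DNA strand: CAGTCGTAATTCTCTCAAACAAGGAATTCCCTTGGTCCTGTCAAAGTCTGTG. The template strand is its reverse complement (complement GTCAGCATTAAGAGAGTTTGTTCCTTAAGGGAACCAGGACAGTTTCAGACAC, then reverse).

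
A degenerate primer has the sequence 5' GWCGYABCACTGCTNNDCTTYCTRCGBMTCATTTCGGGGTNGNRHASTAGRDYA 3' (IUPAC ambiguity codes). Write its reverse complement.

Standard pairs A↔T, G↔C; ambiguity codes pair R↔Y, M↔K, W↔W, S↔S, B↔V, D↔H, N↔N. Complement (CWGCRTVGTGACGANNHGAARGAYGCVKAGTAAAGCCCCANCNYDTSATCYHRT), then reverse for 5'→3'.

5′-TRHYCTASTDYNCNACCCCGAAATGAKVCGYAGRAAGHNNAGCAGTGVTRCGWC-3′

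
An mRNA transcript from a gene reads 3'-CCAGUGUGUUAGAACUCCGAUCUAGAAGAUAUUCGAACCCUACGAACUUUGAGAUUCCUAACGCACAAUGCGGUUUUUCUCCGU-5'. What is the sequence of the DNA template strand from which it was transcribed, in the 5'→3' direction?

5'-GGTCACACAATCTTGAGGCTAGATCTTCTATAAGCTTGGGATGCTTGAAACTCTAAGGATTGCGTGTTACGCCAAAAAGAGGCA-3'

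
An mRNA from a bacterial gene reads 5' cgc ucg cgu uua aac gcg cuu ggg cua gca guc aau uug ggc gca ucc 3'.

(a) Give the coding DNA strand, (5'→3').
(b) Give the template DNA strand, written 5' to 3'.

(a) The coding strand matches the mRNA with U→T.
(b) The template strand is the reverse complement of the coding strand.

(a) 5'-CGCTCGCGTTTAAACGCGCTTGGGCTAGCAGTCAATTTGGGCGCATCC-3'
(b) 5'-GGATGCGCCCAAATTGACTGCTAGCCCAAGCGCGTTTAAACGCGAGCG-3'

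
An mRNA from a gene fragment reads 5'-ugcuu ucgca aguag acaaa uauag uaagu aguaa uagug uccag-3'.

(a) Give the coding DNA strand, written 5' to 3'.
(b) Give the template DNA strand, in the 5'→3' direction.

(a) The coding strand matches the mRNA with U→T.
(b) The template strand is the reverse complement of the coding strand.

(a) 5'-TGCTTTCGCAAGTAGACAAATATAGTAAGTAGTAATAGTGTCCAG-3'
(b) 5'-CTGGACACTATTACTACTTACTATATTTGTCTACTTGCGAAAGCA-3'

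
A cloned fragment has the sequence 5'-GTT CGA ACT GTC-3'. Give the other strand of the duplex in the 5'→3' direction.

The complement of GTTCGAACTGTC is CAAGCTTGACAG (A↔T, G↔C). DNA strands are antiparallel, so the complementary strand runs 3'→5'; reversing gives the 5'→3' form.

5′-GACAGTTCGAAC-3′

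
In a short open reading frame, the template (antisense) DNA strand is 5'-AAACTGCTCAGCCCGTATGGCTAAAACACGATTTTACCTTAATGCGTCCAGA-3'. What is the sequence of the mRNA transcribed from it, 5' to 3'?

The mRNA has the sequence of the coding strand (reverse complement of the template) with T→U. Reverse complement of AAACTGCTCAGCCCGTATGGCTAAAACACGATTTTACCTTAATGCGTCCAGA is TCTGGACGCATTAAGGTAAAATCGTGTTTTAGCCATACGGGCTGAGCAGTTT; then T→U.

5'-UCUGGACGCAUUAAGGUAAAAUCGUGUUUUAGCCAUACGGGCUGAGCAGUUU-3'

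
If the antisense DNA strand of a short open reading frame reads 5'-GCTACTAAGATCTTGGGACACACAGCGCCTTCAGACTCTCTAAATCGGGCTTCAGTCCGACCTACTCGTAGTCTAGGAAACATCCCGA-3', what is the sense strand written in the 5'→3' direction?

5'-TCGGGATGTTTCCTAGACTACGAGTAGGTCGGACTGAAGCCCGATTTAGAGAGTCTGAAGGCGCTGTGTGTCCCAAGATCTTAGTAGC-3'

The coding strand is complementary and antiparallel to the template: take the complement (A↔T, G↔C) and reverse.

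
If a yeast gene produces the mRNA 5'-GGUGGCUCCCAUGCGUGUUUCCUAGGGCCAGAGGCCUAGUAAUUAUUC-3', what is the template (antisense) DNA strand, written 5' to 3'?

Replace U with T to get the coding DNA strand: GGTGGCTCCCATGCGTGTTTCCTAGGGCCAGAGGCCTAGTAATTATTC. The template strand is its reverse complement (complement CCACCGAGGGTACGCACAAAGGATCCCGGTCTCCGGATCATTAATAAG, then reverse).

5'-GAATAATTACTAGGCCTCTGGCCCTAGGAAACACGCATGGGAGCCACC-3'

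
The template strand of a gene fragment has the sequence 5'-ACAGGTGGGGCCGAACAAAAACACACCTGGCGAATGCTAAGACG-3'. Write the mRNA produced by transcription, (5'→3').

5'-CGUCUUAGCAUUCGCCAGGUGUGUUUUUGUUCGGCCCCACCUGU-3'

The mRNA has the sequence of the coding strand (reverse complement of the template) with T→U. Reverse complement of ACAGGTGGGGCCGAACAAAAACACACCTGGCGAATGCTAAGACG is CGTCTTAGCATTCGCCAGGTGTGTTTTTGTTCGGCCCCACCTGT; then T→U.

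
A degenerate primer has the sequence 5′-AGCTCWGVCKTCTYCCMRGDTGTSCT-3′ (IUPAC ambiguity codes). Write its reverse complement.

5'-AGSACAHCYKGGRAGAMGBCWGAGCT-3'

Standard pairs A↔T, G↔C; ambiguity codes pair R↔Y, M↔K, W↔W, S↔S, D↔H, V↔B. Complement (TCGAGWCBGMAGARGGKYCHACASGA), then reverse for 5'→3'.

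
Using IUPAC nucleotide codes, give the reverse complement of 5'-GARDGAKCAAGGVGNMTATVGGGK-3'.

Standard pairs A↔T, G↔C; ambiguity codes pair R↔Y, M↔K, D↔H, V↔B, N↔N. Complement (CTYHCTMGTTCCBCNKATABCCCM), then reverse for 5'→3'.

5′-MCCCBATAKNCBCCTTGMTCHYTC-3′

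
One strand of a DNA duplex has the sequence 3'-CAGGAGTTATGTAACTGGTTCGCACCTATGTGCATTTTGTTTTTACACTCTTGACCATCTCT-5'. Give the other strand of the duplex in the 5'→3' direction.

5′-GTCCTCAATACATTGACCAAGCGTGGATACACGTAAAACAAAAATGTGAGAACTGGTAGAGA-3′

The strand is given 3'→5', so its complement runs 5'→3' in the same left-to-right order: pair each base A↔T, G↔C.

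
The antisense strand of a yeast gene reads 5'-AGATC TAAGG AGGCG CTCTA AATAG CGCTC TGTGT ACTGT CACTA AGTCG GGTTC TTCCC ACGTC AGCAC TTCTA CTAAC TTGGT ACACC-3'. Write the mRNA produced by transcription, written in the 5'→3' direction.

5'-GGUGUACCAAGUUAGUAGAAGUGCUGACGUGGGAAGAACCCGACUUAGUGACAGUACACAGAGCGCUAUUUAGAGCGCCUCCUUAGAUCU-3'

RNA polymerase reads the template 3'→5' and synthesizes mRNA 5'→3' by base-pairing (A→U, T→A, G↔C). The complement of the template is TCTAGATTCCTCCGCGAGATTTATCGCGAGACACATGACAGTGATTCAGCCCAAGAAGGGTGCAGTCGTGAAGATGATTGAACCATGTGG; antiparallel, so 5'→3' the coding strand is GGTGTACCAAGTTAGTAGAAGTGCTGACGTGGGAAGAACCCGACTTAGTGACAGTACACAGAGCGCTATTTAGAGCGCCTCCTTAGATCT. Replace T with U for the mRNA.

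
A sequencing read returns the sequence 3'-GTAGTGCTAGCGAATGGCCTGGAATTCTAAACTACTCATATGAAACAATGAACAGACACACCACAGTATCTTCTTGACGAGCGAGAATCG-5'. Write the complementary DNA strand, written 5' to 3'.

The strand is given 3'→5', so its complement runs 5'→3' in the same left-to-right order: pair each base A↔T, G↔C.

5'-CATCACGATCGCTTACCGGACCTTAAGATTTGATGAGTATACTTTGTTACTTGTCTGTGTGGTGTCATAGAAGAACTGCTCGCTCTTAGC-3'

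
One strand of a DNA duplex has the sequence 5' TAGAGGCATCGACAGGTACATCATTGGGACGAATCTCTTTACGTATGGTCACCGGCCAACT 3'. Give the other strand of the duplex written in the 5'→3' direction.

5'-AGTTGGCCGGTGACCATACGTAAAGAGATTCGTCCCAATGATGTACCTGTCGATGCCTCTA-3'

Pairing A↔T and G↔C gives ATCTCCGTAGCTGTCCATGTAGTAACCCTGCTTAGAGAAATGCATACCAGTGGCCGGTTGA, running 3'→5'. Reverse for the 5'→3' convention.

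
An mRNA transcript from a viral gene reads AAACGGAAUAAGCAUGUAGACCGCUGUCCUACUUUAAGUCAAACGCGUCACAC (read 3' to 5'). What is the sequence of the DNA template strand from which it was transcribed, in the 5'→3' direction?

Written 5'→3' the mRNA is CACACUGCGCAAACUGAAUUUCAUCCUGUCGCCAGAUGUACGAAUAAGGCAAA, so the coding DNA strand is CACACTGCGCAAACTGAATTTCATCCTGTCGCCAGATGTACGAATAAGGCAAA. The template is its reverse complement.

5'-TTTGCCTTATTCGTACATCTGGCGACAGGATGAAATTCAGTTTGCGCAGTGTG-3'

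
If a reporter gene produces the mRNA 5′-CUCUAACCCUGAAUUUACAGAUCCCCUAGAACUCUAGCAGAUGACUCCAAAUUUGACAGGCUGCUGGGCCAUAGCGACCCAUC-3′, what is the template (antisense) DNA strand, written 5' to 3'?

Replace U with T to get the coding DNA strand: CTCTAACCCTGAATTTACAGATCCCCTAGAACTCTAGCAGATGACTCCAAATTTGACAGGCTGCTGGGCCATAGCGACCCATC. The template strand is its reverse complement (complement GAGATTGGGACTTAAATGTCTAGGGGATCTTGAGATCGTCTACTGAGGTTTAAACTGTCCGACGACCCGGTATCGCTGGGTAG, then reverse).

5'-GATGGGTCGCTATGGCCCAGCAGCCTGTCAAATTTGGAGTCATCTGCTAGAGTTCTAGGGGATCTGTAAATTCAGGGTTAGAG-3'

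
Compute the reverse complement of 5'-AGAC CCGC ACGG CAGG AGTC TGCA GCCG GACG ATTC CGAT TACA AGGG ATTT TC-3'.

5'-GAAAATCCCTTGTAATCGGAATCGTCCGGCTGCAGACTCCTGCCGTGCGGGTCT-3'

Reading the sequence 3'→5' and pairing each base (A↔T, G↔C) gives the reverse complement directly.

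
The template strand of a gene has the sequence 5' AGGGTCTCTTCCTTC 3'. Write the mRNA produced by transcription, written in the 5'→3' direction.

5'-GAAGGAAGAGACCCU-3'

The mRNA has the sequence of the coding strand (reverse complement of the template) with T→U. Reverse complement of AGGGTCTCTTCCTTC is GAAGGAAGAGACCCT; then T→U.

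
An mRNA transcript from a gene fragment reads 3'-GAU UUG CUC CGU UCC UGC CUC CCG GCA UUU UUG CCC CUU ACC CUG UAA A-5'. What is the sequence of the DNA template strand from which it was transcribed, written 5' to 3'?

5′-CTAAACGAGGCAAGGACGGAGGGCCGTAAAAACGGGGAATGGGACATTT-3′

Written 5'→3' the mRNA is AAAUGUCCCAUUCCCCGUUUUUACGGCCCUCCGUCCUUGCCUCGUUUAG, so the coding DNA strand is AAATGTCCCATTCCCCGTTTTTACGGCCCTCCGTCCTTGCCTCGTTTAG. The template is its reverse complement.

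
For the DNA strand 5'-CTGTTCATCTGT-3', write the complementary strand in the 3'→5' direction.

3'-GACAAGTAGACA-5'

Base-pairing A↔T, G↔C gives the complement. The complementary strand is antiparallel, so paired with a 5'→3' strand it runs 3'→5'.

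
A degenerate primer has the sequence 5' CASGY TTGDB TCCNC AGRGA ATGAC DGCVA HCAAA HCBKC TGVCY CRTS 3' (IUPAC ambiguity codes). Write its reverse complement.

5'-SAYGRGBCAGMVGDTTTGDTBGCHGTCATTCYCTGNGGAVHCAARCSTG-3'

Standard pairs A↔T, G↔C; ambiguity codes pair R↔Y, K↔M, S↔S, B↔V, D↔H, N↔N. Complement (GTSCRAACHVAGGNGTCYCTTACTGHCGBTDGTTTDGVMGACBGRGYAS), then reverse for 5'→3'.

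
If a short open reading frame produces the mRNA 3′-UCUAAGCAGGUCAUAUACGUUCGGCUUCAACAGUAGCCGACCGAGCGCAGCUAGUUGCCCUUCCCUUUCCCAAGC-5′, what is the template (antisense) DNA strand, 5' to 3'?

5'-AGATTCGTCCAGTATATGCAAGCCGAAGTTGTCATCGGCTGGCTCGCGTCGATCAACGGGAAGGGAAAGGGTTCG-3'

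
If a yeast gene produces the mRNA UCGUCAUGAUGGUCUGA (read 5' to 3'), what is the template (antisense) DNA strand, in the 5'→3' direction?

5'-TCAGACCATCATGACGA-3'

Replace U with T to get the coding DNA strand: TCGTCATGATGGTCTGA. The template strand is its reverse complement (complement AGCAGTACTACCAGACT, then reverse).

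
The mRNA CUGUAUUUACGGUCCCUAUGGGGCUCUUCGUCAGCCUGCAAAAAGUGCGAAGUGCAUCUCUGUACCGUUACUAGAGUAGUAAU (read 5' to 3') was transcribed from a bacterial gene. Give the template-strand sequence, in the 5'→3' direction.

Replace U with T to get the coding DNA strand: CTGTATTTACGGTCCCTATGGGGCTCTTCGTCAGCCTGCAAAAAGTGCGAAGTGCATCTCTGTACCGTTACTAGAGTAGTAAT. The template strand is its reverse complement (complement GACATAAATGCCAGGGATACCCCGAGAAGCAGTCGGACGTTTTTCACGCTTCACGTAGAGACATGGCAATGATCTCATCATTA, then reverse).

5'-ATTACTACTCTAGTAACGGTACAGAGATGCACTTCGCACTTTTTGCAGGCTGACGAAGAGCCCCATAGGGACCGTAAATACAG-3'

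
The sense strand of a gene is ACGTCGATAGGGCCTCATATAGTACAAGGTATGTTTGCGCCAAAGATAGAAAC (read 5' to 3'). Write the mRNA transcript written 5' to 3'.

5'-ACGUCGAUAGGGCCUCAUAUAGUACAAGGUAUGUUUGCGCCAAAGAUAGAAAC-3'

mRNA has the coding-strand sequence with U in place of T.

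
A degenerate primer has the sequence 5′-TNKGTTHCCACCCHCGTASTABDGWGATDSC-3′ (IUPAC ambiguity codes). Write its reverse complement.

5'-GSHATCWCHVTASTACGDGGGTGGDAACMNA-3'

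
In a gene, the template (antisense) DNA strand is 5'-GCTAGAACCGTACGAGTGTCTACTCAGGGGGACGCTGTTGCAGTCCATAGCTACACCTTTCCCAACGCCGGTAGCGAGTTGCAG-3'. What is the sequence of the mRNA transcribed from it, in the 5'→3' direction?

5'-CUGCAACUCGCUACCGGCGUUGGGAAAGGUGUAGCUAUGGACUGCAACAGCGUCCCCCUGAGUAGACACUCGUACGGUUCUAGC-3'

The mRNA has the sequence of the coding strand (reverse complement of the template) with T→U. Reverse complement of GCTAGAACCGTACGAGTGTCTACTCAGGGGGACGCTGTTGCAGTCCATAGCTACACCTTTCCCAACGCCGGTAGCGAGTTGCAG is CTGCAACTCGCTACCGGCGTTGGGAAAGGTGTAGCTATGGACTGCAACAGCGTCCCCCTGAGTAGACACTCGTACGGTTCTAGC; then T→U.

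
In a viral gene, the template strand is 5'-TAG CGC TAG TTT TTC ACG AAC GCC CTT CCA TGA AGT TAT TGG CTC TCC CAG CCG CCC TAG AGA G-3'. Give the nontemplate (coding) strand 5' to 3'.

The coding strand is complementary and antiparallel to the template: take the complement (A↔T, G↔C) and reverse.

5'-CTCTCTAGGGCGGCTGGGAGAGCCAATAACTTCATGGAAGGGCGTTCGTGAAAAACTAGCGCTA-3'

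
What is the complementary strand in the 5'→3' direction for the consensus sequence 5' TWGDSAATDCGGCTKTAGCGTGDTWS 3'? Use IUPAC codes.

Standard pairs A↔T, G↔C; ambiguity codes pair K↔M, W↔W, S↔S, D↔H. Complement (AWCHSTTAHGCCGAMATCGCACHAWS), then reverse for 5'→3'.

5'-SWAHCACGCTAMAGCCGHATTSHCWA-3'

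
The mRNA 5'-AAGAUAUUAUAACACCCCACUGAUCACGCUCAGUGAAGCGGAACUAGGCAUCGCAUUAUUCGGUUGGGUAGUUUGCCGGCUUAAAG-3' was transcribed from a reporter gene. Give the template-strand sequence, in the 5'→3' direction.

5′-CTTTAAGCCGGCAAACTACCCAACCGAATAATGCGATGCCTAGTTCCGCTTCACTGAGCGTGATCAGTGGGGTGTTATAATATCTT-3′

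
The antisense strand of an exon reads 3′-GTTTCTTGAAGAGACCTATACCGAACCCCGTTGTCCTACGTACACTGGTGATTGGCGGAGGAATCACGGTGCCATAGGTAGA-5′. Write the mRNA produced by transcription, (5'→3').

5'-CAAAGAACUUCUCUGGAUAUGGCUUGGGGCAACAGGAUGCAUGUGACCACUAACCGCCUCCUUAGUGCCACGGUAUCCAUCU-3'

Reading the template 3'→5' as shown, RNA polymerase pairs each base (A→U, T→A, G↔C) to build mRNA 5'→3' directly.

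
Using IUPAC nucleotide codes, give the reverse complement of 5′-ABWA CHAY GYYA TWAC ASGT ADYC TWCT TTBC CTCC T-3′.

Standard pairs A↔T, G↔C; ambiguity codes pair Y↔R, W↔W, S↔S, B↔V, D↔H. Complement (TVWTGDTRCRRTAWTGTSCATHRGAWGAAAVGGAGGA), then reverse for 5'→3'.

5'-AGGAGGVAAAGWAGRHTACSTGTWATRRCRTDGTWVT-3'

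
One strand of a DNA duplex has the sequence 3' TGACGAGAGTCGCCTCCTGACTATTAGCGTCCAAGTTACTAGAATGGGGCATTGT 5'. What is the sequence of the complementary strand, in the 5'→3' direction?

The strand is given 3'→5', so its complement runs 5'→3' in the same left-to-right order: pair each base A↔T, G↔C.

5'-ACTGCTCTCAGCGGAGGACTGATAATCGCAGGTTCAATGATCTTACCCCGTAACA-3'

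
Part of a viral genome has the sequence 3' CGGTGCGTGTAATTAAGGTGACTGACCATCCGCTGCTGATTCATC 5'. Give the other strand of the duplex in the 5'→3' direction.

The strand is given 3'→5', so its complement runs 5'→3' in the same left-to-right order: pair each base A↔T, G↔C.

5′-GCCACGCACATTAATTCCACTGACTGGTAGGCGACGACTAAGTAG-3′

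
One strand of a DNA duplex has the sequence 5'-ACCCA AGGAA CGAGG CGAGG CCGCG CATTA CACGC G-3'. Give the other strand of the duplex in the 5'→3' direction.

Pairing A↔T and G↔C gives TGGGTTCCTTGCTCCGCTCCGGCGCGTAATGTGCGC, running 3'→5'. Reverse for the 5'→3' convention.

5′-CGCGTGTAATGCGCGGCCTCGCCTCGTTCCTTGGGT-3′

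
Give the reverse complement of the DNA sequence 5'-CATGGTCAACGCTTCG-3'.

Complement each base (A↔T, G↔C): GTACCAGTTGCGAAGC. Then reverse.

5'-CGAAGCGTTGACCATG-3'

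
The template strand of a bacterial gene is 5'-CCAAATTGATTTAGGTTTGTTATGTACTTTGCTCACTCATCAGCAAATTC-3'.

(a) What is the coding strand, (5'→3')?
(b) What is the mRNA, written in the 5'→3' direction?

(a) 5'-GAATTTGCTGATGAGTGAGCAAAGTACATAACAAACCTAAATCAATTTGG-3'
(b) 5'-GAAUUUGCUGAUGAGUGAGCAAAGUACAUAACAAACCUAAAUCAAUUUGG-3'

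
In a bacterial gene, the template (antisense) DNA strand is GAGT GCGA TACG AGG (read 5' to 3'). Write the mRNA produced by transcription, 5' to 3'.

5'-CCUCGUAUCGCACUC-3'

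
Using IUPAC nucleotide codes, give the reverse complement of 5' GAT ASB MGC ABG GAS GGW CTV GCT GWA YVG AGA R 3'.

5′-YTCTCBRTWCAGCBAGWCCSTCCVTGCKVSTATC-3′

Standard pairs A↔T, G↔C; ambiguity codes pair R↔Y, M↔K, W↔W, S↔S, B↔V. Complement (CTATSVKCGTVCCTSCCWGABCGACWTRBCTCTY), then reverse for 5'→3'.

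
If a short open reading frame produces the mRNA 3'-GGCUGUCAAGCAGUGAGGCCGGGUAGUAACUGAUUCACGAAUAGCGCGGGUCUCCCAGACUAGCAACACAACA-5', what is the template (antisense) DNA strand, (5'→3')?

5'-CCGACAGTTCGTCACTCCGGCCCATCATTGACTAAGTGCTTATCGCGCCCAGAGGGTCTGATCGTTGTGTTGT-3'

Written 5'→3' the mRNA is ACAACACAACGAUCAGACCCUCUGGGCGCGAUAAGCACUUAGUCAAUGAUGGGCCGGAGUGACGAACUGUCGG, so the coding DNA strand is ACAACACAACGATCAGACCCTCTGGGCGCGATAAGCACTTAGTCAATGATGGGCCGGAGTGACGAACTGTCGG. The template is its reverse complement.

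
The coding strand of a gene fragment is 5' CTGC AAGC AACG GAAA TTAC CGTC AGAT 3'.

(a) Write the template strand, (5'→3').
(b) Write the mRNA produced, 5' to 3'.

(a) 5'-ATCTGACGGTAATTTCCGTTGCTTGCAG-3'
(b) 5′-CUGCAAGCAACGGAAAUUACCGUCAGAU-3′

(a) The template strand is the reverse complement of the coding strand: complement GACGTTCGTTGCCTTTAATGGCAGTCTA, then reverse.
(b) mRNA matches the coding strand with T→U.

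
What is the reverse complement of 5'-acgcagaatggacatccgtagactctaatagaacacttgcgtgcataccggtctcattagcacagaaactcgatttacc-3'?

5'-GGTAAATCGAGTTTCTGTGCTAATGAGACCGGTATGCACGCAAGTGTTCTATTAGAGTCTACGGATGTCCATTCTGCGT-3'

Reading the sequence 3'→5' and pairing each base (A↔T, G↔C) gives the reverse complement directly.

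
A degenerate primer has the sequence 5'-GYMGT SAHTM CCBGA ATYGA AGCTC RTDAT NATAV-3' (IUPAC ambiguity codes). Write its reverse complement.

Standard pairs A↔T, G↔C; ambiguity codes pair R↔Y, M↔K, S↔S, B↔V, D↔H, N↔N. Complement (CRKCASTDAKGGVCTTARCTTCGAGYAHTANTATB), then reverse for 5'→3'.

5'-BTATNATHAYGAGCTTCRATTCVGGKADTSACKRC-3'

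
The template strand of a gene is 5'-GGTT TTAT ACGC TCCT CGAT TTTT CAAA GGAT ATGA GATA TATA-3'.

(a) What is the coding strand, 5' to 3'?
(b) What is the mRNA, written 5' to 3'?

(a) The coding strand is the reverse complement of the template: complement CCAAAATATGCGAGGAGCTAAAAAGTTTCCTATACTCTATATAT, then reverse.
(b) mRNA has the coding-strand sequence with T→U.

(a) 5'-TATATATCTCATATCCTTTGAAAAATCGAGGAGCGTATAAAACC-3'
(b) 5'-UAUAUAUCUCAUAUCCUUUGAAAAAUCGAGGAGCGUAUAAAACC-3'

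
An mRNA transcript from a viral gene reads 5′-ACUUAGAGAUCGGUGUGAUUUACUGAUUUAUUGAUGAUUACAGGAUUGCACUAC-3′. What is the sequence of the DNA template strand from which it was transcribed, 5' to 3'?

5'-GTAGTGCAATCCTGTAATCATCAATAAATCAGTAAATCACACCGATCTCTAAGT-3'

Replace U with T to get the coding DNA strand: ACTTAGAGATCGGTGTGATTTACTGATTTATTGATGATTACAGGATTGCACTAC. The template strand is its reverse complement (complement TGAATCTCTAGCCACACTAAATGACTAAATAACTACTAATGTCCTAACGTGATG, then reverse).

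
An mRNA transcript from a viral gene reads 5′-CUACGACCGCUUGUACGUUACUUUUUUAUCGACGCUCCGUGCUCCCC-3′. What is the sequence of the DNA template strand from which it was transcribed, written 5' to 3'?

Replace U with T to get the coding DNA strand: CTACGACCGCTTGTACGTTACTTTTTTATCGACGCTCCGTGCTCCCC. The template strand is its reverse complement (complement GATGCTGGCGAACATGCAATGAAAAAATAGCTGCGAGGCACGAGGGG, then reverse).

5'-GGGGAGCACGGAGCGTCGATAAAAAAGTAACGTACAAGCGGTCGTAG-3'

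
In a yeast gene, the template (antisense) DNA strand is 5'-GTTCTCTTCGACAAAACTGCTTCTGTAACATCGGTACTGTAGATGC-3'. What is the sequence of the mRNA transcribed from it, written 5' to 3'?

The mRNA has the sequence of the coding strand (reverse complement of the template) with T→U. Reverse complement of GTTCTCTTCGACAAAACTGCTTCTGTAACATCGGTACTGTAGATGC is GCATCTACAGTACCGATGTTACAGAAGCAGTTTTGTCGAAGAGAAC; then T→U.

5'-GCAUCUACAGUACCGAUGUUACAGAAGCAGUUUUGUCGAAGAGAAC-3'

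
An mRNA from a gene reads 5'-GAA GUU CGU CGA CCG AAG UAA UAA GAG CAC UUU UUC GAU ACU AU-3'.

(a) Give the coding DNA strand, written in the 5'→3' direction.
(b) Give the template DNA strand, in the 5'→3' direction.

(a) The coding strand matches the mRNA with U→T.
(b) The template strand is the reverse complement of the coding strand.

(a) 5'-GAAGTTCGTCGACCGAAGTAATAAGAGCACTTTTTCGATACTAT-3'
(b) 5′-ATAGTATCGAAAAAGTGCTCTTATTACTTCGGTCGACGAACTTC-3′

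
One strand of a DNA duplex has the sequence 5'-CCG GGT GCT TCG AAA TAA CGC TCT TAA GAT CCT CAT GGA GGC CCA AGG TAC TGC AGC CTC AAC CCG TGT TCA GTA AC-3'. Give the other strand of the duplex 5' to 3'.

5'-GTTACTGAACACGGGTTGAGGCTGCAGTACCTTGGGCCTCCATGAGGATCTTAAGAGCGTTATTTCGAAGCACCCGG-3'

Pairing A↔T and G↔C gives GGCCCACGAAGCTTTATTGCGAGAATTCTAGGAGTACCTCCGGGTTCCATGACGTCGGAGTTGGGCACAAGTCATTG, running 3'→5'. Reverse for the 5'→3' convention.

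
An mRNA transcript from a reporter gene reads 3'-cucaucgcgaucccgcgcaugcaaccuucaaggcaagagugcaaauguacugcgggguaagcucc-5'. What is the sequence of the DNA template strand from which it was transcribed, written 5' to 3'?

5'-GAGTAGCGCTAGGGCGCGTACGTTGGAAGTTCCGTTCTCACGTTTACATGACGCCCCATTCGAGG-3'

Written 5'→3' the mRNA is CCUCGAAUGGGGCGUCAUGUAAACGUGAGAACGGAACUUCCAACGUACGCGCCCUAGCGCUACUC, so the coding DNA strand is CCTCGAATGGGGCGTCATGTAAACGTGAGAACGGAACTTCCAACGTACGCGCCCTAGCGCTACTC. The template is its reverse complement.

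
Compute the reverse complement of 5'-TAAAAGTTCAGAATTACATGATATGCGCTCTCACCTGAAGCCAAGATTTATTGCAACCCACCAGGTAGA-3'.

5'-TCTACCTGGTGGGTTGCAATAAATCTTGGCTTCAGGTGAGAGCGCATATCATGTAATTCTGAACTTTTA-3'

Complement each base (A↔T, G↔C): ATTTTCAAGTCTTAATGTACTATACGCGAGAGTGGACTTCGGTTCTAAATAACGTTGGGTGGTCCATCT. Then reverse.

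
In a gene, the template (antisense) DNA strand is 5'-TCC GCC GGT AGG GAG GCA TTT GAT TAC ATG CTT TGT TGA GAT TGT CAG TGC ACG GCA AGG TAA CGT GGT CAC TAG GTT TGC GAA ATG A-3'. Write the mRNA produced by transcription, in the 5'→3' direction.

5'-UCAUUUCGCAAACCUAGUGACCACGUUACCUUGCCGUGCACUGACAAUCUCAACAAAGCAUGUAAUCAAAUGCCUCCCUACCGGCGGA-3'

The mRNA has the sequence of the coding strand (reverse complement of the template) with T→U. Reverse complement of TCCGCCGGTAGGGAGGCATTTGATTACATGCTTTGTTGAGATTGTCAGTGCACGGCAAGGTAACGTGGTCACTAGGTTTGCGAAATGA is TCATTTCGCAAACCTAGTGACCACGTTACCTTGCCGTGCACTGACAATCTCAACAAAGCATGTAATCAAATGCCTCCCTACCGGCGGA; then T→U.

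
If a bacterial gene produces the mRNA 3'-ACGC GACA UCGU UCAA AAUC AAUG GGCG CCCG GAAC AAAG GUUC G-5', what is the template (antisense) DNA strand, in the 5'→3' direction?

5'-TGCGCTGTAGCAAGTTTTAGTTACCCGCGGGCCTTGTTTCCAAGC-3'

Written 5'→3' the mRNA is GCUUGGAAACAAGGCCCGCGGGUAACUAAAACUUGCUACAGCGCA, so the coding DNA strand is GCTTGGAAACAAGGCCCGCGGGTAACTAAAACTTGCTACAGCGCA. The template is its reverse complement.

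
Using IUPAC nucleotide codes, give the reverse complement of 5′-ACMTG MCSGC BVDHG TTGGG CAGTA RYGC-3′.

Standard pairs A↔T, G↔C; ambiguity codes pair R↔Y, M↔K, S↔S, B↔V, D↔H. Complement (TGKACKGSCGVBHDCAACCCGTCATYRCG), then reverse for 5'→3'.

5'-GCRYTACTGCCCAACDHBVGCSGKCAKGT-3'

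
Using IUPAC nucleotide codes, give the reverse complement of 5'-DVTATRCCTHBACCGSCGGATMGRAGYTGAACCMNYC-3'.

Standard pairs A↔T, G↔C; ambiguity codes pair R↔Y, M↔K, S↔S, B↔V, D↔H, N↔N. Complement (HBATAYGGADVTGGCSGCCTAKCYTCRACTTGGKNRG), then reverse for 5'→3'.

5'-GRNKGGTTCARCTYCKATCCGSCGGTVDAGGYATABH-3'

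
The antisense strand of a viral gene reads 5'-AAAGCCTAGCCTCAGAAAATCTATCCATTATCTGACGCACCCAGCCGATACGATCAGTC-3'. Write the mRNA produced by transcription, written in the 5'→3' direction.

5'-GACUGAUCGUAUCGGCUGGGUGCGUCAGAUAAUGGAUAGAUUUUCUGAGGCUAGGCUUU-3'

RNA polymerase reads the template 3'→5' and synthesizes mRNA 5'→3' by base-pairing (A→U, T→A, G↔C). The complement of the template is TTTCGGATCGGAGTCTTTTAGATAGGTAATAGACTGCGTGGGTCGGCTATGCTAGTCAG; antiparallel, so 5'→3' the coding strand is GACTGATCGTATCGGCTGGGTGCGTCAGATAATGGATAGATTTTCTGAGGCTAGGCTTT. Replace T with U for the mRNA.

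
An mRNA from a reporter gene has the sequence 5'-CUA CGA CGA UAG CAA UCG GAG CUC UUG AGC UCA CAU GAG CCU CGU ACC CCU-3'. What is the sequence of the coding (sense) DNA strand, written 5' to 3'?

5'-CTACGACGATAGCAATCGGAGCTCTTGAGCTCACATGAGCCTCGTACCCCT-3'

The coding DNA strand has the same 5'→3' sequence as the mRNA with U replaced by T.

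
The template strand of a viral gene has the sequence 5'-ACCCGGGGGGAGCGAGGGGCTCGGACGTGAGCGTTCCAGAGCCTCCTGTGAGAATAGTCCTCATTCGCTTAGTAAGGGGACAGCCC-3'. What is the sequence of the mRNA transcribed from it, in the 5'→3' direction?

RNA polymerase reads the template 3'→5' and synthesizes mRNA 5'→3' by base-pairing (A→U, T→A, G↔C). The complement of the template is TGGGCCCCCCTCGCTCCCCGAGCCTGCACTCGCAAGGTCTCGGAGGACACTCTTATCAGGAGTAAGCGAATCATTCCCCTGTCGGG; antiparallel, so 5'→3' the coding strand is GGGCTGTCCCCTTACTAAGCGAATGAGGACTATTCTCACAGGAGGCTCTGGAACGCTCACGTCCGAGCCCCTCGCTCCCCCCGGGT. Replace T with U for the mRNA.

5'-GGGCUGUCCCCUUACUAAGCGAAUGAGGACUAUUCUCACAGGAGGCUCUGGAACGCUCACGUCCGAGCCCCUCGCUCCCCCCGGGU-3'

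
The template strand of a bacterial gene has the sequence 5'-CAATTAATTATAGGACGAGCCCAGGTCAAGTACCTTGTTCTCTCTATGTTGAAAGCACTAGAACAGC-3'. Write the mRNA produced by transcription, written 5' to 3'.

5'-GCUGUUCUAGUGCUUUCAACAUAGAGAGAACAAGGUACUUGACCUGGGCUCGUCCUAUAAUUAAUUG-3'

RNA polymerase reads the template 3'→5' and synthesizes mRNA 5'→3' by base-pairing (A→U, T→A, G↔C). The complement of the template is GTTAATTAATATCCTGCTCGGGTCCAGTTCATGGAACAAGAGAGATACAACTTTCGTGATCTTGTCG; antiparallel, so 5'→3' the coding strand is GCTGTTCTAGTGCTTTCAACATAGAGAGAACAAGGTACTTGACCTGGGCTCGTCCTATAATTAATTG. Replace T with U for the mRNA.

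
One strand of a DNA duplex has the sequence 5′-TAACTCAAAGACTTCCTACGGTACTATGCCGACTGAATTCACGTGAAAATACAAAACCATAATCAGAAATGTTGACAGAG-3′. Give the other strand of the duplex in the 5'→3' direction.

5′-CTCTGTCAACATTTCTGATTATGGTTTTGTATTTTCACGTGAATTCAGTCGGCATAGTACCGTAGGAAGTCTTTGAGTTA-3′

The complement of TAACTCAAAGACTTCCTACGGTACTATGCCGACTGAATTCACGTGAAAATACAAAACCATAATCAGAAATGTTGACAGAG is ATTGAGTTTCTGAAGGATGCCATGATACGGCTGACTTAAGTGCACTTTTATGTTTTGGTATTAGTCTTTACAACTGTCTC (A↔T, G↔C). DNA strands are antiparallel, so the complementary strand runs 3'→5'; reversing gives the 5'→3' form.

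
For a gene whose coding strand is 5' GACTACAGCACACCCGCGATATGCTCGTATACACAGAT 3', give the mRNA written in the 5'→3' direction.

5'-GACUACAGCACACCCGCGAUAUGCUCGUAUACACAGAU-3'

mRNA has the coding-strand sequence with U in place of T.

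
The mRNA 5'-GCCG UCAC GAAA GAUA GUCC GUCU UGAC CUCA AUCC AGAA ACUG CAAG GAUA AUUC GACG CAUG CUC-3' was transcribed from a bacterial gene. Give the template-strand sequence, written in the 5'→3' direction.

5'-GAGCATGCGTCGAATTATCCTTGCAGTTTCTGGATTGAGGTCAAGACGGACTATCTTTCGTGACGGC-3'

Replace U with T to get the coding DNA strand: GCCGTCACGAAAGATAGTCCGTCTTGACCTCAATCCAGAAACTGCAAGGATAATTCGACGCATGCTC. The template strand is its reverse complement (complement CGGCAGTGCTTTCTATCAGGCAGAACTGGAGTTAGGTCTTTGACGTTCCTATTAAGCTGCGTACGAG, then reverse).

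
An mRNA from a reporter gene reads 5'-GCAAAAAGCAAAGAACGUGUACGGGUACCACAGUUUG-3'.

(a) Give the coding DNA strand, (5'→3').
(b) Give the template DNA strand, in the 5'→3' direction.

(a) The coding strand matches the mRNA with U→T.
(b) The template strand is the reverse complement of the coding strand.

(a) 5′-GCAAAAAGCAAAGAACGTGTACGGGTACCACAGTTTG-3′
(b) 5'-CAAACTGTGGTACCCGTACACGTTCTTTGCTTTTTGC-3'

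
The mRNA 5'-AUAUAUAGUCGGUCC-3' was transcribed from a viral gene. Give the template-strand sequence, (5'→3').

Replace U with T to get the coding DNA strand: ATATATAGTCGGTCC. The template strand is its reverse complement (complement TATATATCAGCCAGG, then reverse).

5'-GGACCGACTATATAT-3'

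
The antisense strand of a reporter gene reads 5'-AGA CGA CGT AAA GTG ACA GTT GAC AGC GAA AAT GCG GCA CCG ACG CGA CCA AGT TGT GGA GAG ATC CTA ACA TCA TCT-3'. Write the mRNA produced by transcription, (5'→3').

The mRNA has the sequence of the coding strand (reverse complement of the template) with T→U. Reverse complement of AGACGACGTAAAGTGACAGTTGACAGCGAAAATGCGGCACCGACGCGACCAAGTTGTGGAGAGATCCTAACATCATCT is AGATGATGTTAGGATCTCTCCACAACTTGGTCGCGTCGGTGCCGCATTTTCGCTGTCAACTGTCACTTTACGTCGTCT; then T→U.

5'-AGAUGAUGUUAGGAUCUCUCCACAACUUGGUCGCGUCGGUGCCGCAUUUUCGCUGUCAACUGUCACUUUACGUCGUCU-3'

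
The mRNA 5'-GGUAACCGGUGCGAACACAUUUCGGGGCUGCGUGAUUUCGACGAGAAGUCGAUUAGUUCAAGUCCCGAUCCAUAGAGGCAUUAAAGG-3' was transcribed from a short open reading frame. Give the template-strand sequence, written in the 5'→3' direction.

Replace U with T to get the coding DNA strand: GGTAACCGGTGCGAACACATTTCGGGGCTGCGTGATTTCGACGAGAAGTCGATTAGTTCAAGTCCCGATCCATAGAGGCATTAAAGG. The template strand is its reverse complement (complement CCATTGGCCACGCTTGTGTAAAGCCCCGACGCACTAAAGCTGCTCTTCAGCTAATCAAGTTCAGGGCTAGGTATCTCCGTAATTTCC, then reverse).

5'-CCTTTAATGCCTCTATGGATCGGGACTTGAACTAATCGACTTCTCGTCGAAATCACGCAGCCCCGAAATGTGTTCGCACCGGTTACC-3'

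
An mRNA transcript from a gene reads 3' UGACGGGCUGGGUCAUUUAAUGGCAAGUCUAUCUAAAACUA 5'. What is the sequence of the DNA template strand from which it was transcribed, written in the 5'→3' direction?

5'-ACTGCCCGACCCAGTAAATTACCGTTCAGATAGATTTTGAT-3'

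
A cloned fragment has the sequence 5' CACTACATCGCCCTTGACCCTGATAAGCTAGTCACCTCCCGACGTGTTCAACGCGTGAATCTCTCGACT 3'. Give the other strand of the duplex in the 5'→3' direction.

5′-AGTCGAGAGATTCACGCGTTGAACACGTCGGGAGGTGACTAGCTTATCAGGGTCAAGGGCGATGTAGTG-3′

Pairing A↔T and G↔C gives GTGATGTAGCGGGAACTGGGACTATTCGATCAGTGGAGGGCTGCACAAGTTGCGCACTTAGAGAGCTGA, running 3'→5'. Reverse for the 5'→3' convention.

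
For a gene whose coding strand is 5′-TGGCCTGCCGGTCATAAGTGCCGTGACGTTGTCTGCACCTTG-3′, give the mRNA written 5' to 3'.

mRNA has the coding-strand sequence with U in place of T.

5'-UGGCCUGCCGGUCAUAAGUGCCGUGACGUUGUCUGCACCUUG-3'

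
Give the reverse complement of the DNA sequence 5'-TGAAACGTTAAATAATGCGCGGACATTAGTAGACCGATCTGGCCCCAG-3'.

5'-CTGGGGCCAGATCGGTCTACTAATGTCCGCGCATTATTTAACGTTTCA-3'

Reading the sequence 3'→5' and pairing each base (A↔T, G↔C) gives the reverse complement directly.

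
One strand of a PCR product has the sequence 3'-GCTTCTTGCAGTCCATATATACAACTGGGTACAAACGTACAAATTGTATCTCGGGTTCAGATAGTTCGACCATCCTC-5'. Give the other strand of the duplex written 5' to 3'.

The strand is given 3'→5', so its complement runs 5'→3' in the same left-to-right order: pair each base A↔T, G↔C.

5'-CGAAGAACGTCAGGTATATATGTTGACCCATGTTTGCATGTTTAACATAGAGCCCAAGTCTATCAAGCTGGTAGGAG-3'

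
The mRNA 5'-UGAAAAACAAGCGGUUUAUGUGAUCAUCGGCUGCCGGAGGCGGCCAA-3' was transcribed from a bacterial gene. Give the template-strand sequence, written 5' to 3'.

Replace U with T to get the coding DNA strand: TGAAAAACAAGCGGTTTATGTGATCATCGGCTGCCGGAGGCGGCCAA. The template strand is its reverse complement (complement ACTTTTTGTTCGCCAAATACACTAGTAGCCGACGGCCTCCGCCGGTT, then reverse).

5'-TTGGCCGCCTCCGGCAGCCGATGATCACATAAACCGCTTGTTTTTCA-3'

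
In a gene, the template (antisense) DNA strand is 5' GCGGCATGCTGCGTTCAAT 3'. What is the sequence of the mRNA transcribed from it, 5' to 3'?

5′-AUUGAACGCAGCAUGCCGC-3′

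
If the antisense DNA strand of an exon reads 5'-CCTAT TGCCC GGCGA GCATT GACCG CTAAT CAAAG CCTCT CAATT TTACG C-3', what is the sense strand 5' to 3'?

5'-GCGTAAAATTGAGAGGCTTTGATTAGCGGTCAATGCTCGCCGGGCAATAGG-3'

The coding strand is complementary and antiparallel to the template: take the complement (A↔T, G↔C) and reverse.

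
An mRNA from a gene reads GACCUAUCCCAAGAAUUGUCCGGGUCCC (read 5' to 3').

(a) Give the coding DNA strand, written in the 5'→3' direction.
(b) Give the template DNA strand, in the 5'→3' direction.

(a) 5'-GACCTATCCCAAGAATTGTCCGGGTCCC-3'
(b) 5′-GGGACCCGGACAATTCTTGGGATAGGTC-3′

(a) The coding strand matches the mRNA with U→T.
(b) The template strand is the reverse complement of the coding strand.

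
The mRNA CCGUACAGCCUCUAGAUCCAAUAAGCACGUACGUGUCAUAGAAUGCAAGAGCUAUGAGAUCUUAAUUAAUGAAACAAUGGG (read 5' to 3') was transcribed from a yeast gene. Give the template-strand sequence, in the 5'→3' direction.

5′-CCCATTGTTTCATTAATTAAGATCTCATAGCTCTTGCATTCTATGACACGTACGTGCTTATTGGATCTAGAGGCTGTACGG-3′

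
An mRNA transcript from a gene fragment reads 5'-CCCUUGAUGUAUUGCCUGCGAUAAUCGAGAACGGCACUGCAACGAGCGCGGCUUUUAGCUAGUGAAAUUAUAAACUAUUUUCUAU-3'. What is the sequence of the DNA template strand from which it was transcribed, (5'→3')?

5′-ATAGAAAATAGTTTATAATTTCACTAGCTAAAAGCCGCGCTCGTTGCAGTGCCGTTCTCGATTATCGCAGGCAATACATCAAGGG-3′

Replace U with T to get the coding DNA strand: CCCTTGATGTATTGCCTGCGATAATCGAGAACGGCACTGCAACGAGCGCGGCTTTTAGCTAGTGAAATTATAAACTATTTTCTAT. The template strand is its reverse complement (complement GGGAACTACATAACGGACGCTATTAGCTCTTGCCGTGACGTTGCTCGCGCCGAAAATCGATCACTTTAATATTTGATAAAAGATA, then reverse).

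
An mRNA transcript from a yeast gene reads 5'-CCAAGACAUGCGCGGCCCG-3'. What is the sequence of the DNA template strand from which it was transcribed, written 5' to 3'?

5'-CGGGCCGCGCATGTCTTGG-3'

Replace U with T to get the coding DNA strand: CCAAGACATGCGCGGCCCG. The template strand is its reverse complement (complement GGTTCTGTACGCGCCGGGC, then reverse).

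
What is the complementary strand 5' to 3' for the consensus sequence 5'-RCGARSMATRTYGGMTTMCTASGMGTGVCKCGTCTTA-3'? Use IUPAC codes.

Standard pairs A↔T, G↔C; ambiguity codes pair R↔Y, M↔K, S↔S, V↔B. Complement (YGCTYSKTAYARCCKAAKGATSCKCACBGMGCAGAAT), then reverse for 5'→3'.

5'-TAAGACGMGBCACKCSTAGKAAKCCRAYATKSYTCGY-3'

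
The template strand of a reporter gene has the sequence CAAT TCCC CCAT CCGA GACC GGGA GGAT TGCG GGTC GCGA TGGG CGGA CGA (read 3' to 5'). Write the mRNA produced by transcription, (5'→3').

5'-GUUAAGGGGGUAGGCUCUGGCCCUCCUAACGCCCAGCGCUACCCGCCUGCU-3'

Reading the template 3'→5' as shown, RNA polymerase pairs each base (A→U, T→A, G↔C) to build mRNA 5'→3' directly.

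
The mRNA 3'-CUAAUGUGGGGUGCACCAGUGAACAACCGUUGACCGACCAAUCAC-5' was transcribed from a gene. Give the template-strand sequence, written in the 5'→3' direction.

5'-GATTACACCCCACGTGGTCACTTGTTGGCAACTGGCTGGTTAGTG-3'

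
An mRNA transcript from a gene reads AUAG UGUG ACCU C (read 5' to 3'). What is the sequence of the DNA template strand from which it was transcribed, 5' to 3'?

Replace U with T to get the coding DNA strand: ATAGTGTGACCTC. The template strand is its reverse complement (complement TATCACACTGGAG, then reverse).

5′-GAGGTCACACTAT-3′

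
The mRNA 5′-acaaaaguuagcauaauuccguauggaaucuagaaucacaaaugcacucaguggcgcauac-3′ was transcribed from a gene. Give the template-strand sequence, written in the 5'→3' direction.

5'-GTATGCGCCACTGAGTGCATTTGTGATTCTAGATTCCATACGGAATTATGCTAACTTTTGT-3'

Replace U with T to get the coding DNA strand: ACAAAAGTTAGCATAATTCCGTATGGAATCTAGAATCACAAATGCACTCAGTGGCGCATAC. The template strand is its reverse complement (complement TGTTTTCAATCGTATTAAGGCATACCTTAGATCTTAGTGTTTACGTGAGTCACCGCGTATG, then reverse).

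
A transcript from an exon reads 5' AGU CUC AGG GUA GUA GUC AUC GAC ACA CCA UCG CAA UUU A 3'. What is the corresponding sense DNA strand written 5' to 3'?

The coding DNA strand has the same 5'→3' sequence as the mRNA with U replaced by T.

5'-AGTCTCAGGGTAGTAGTCATCGACACACCATCGCAATTTA-3'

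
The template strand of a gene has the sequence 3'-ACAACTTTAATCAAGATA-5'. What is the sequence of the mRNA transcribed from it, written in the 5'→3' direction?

Reading the template 3'→5' as shown, RNA polymerase pairs each base (A→U, T→A, G↔C) to build mRNA 5'→3' directly.

5'-UGUUGAAAUUAGUUCUAU-3'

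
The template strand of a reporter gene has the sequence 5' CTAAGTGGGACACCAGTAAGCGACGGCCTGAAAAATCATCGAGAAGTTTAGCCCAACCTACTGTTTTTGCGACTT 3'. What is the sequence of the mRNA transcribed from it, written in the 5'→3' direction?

5'-AAGUCGCAAAAACAGUAGGUUGGGCUAAACUUCUCGAUGAUUUUUCAGGCCGUCGCUUACUGGUGUCCCACUUAG-3'

RNA polymerase reads the template 3'→5' and synthesizes mRNA 5'→3' by base-pairing (A→U, T→A, G↔C). The complement of the template is GATTCACCCTGTGGTCATTCGCTGCCGGACTTTTTAGTAGCTCTTCAAATCGGGTTGGATGACAAAAACGCTGAA; antiparallel, so 5'→3' the coding strand is AAGTCGCAAAAACAGTAGGTTGGGCTAAACTTCTCGATGATTTTTCAGGCCGTCGCTTACTGGTGTCCCACTTAG. Replace T with U for the mRNA.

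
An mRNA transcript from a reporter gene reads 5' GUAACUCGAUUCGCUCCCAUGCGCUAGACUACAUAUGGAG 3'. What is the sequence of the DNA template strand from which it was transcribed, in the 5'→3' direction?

5'-CTCCATATGTAGTCTAGCGCATGGGAGCGAATCGAGTTAC-3'

Replace U with T to get the coding DNA strand: GTAACTCGATTCGCTCCCATGCGCTAGACTACATATGGAG. The template strand is its reverse complement (complement CATTGAGCTAAGCGAGGGTACGCGATCTGATGTATACCTC, then reverse).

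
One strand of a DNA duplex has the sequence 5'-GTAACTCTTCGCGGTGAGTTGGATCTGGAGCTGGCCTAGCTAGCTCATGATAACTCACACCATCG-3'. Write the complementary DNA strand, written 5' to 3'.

The complement of GTAACTCTTCGCGGTGAGTTGGATCTGGAGCTGGCCTAGCTAGCTCATGATAACTCACACCATCG is CATTGAGAAGCGCCACTCAACCTAGACCTCGACCGGATCGATCGAGTACTATTGAGTGTGGTAGC (A↔T, G↔C). DNA strands are antiparallel, so the complementary strand runs 3'→5'; reversing gives the 5'→3' form.

5'-CGATGGTGTGAGTTATCATGAGCTAGCTAGGCCAGCTCCAGATCCAACTCACCGCGAAGAGTTAC-3'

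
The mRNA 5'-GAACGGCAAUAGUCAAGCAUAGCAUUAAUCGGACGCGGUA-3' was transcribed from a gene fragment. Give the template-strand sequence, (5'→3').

5'-TACCGCGTCCGATTAATGCTATGCTTGACTATTGCCGTTC-3'

Replace U with T to get the coding DNA strand: GAACGGCAATAGTCAAGCATAGCATTAATCGGACGCGGTA. The template strand is its reverse complement (complement CTTGCCGTTATCAGTTCGTATCGTAATTAGCCTGCGCCAT, then reverse).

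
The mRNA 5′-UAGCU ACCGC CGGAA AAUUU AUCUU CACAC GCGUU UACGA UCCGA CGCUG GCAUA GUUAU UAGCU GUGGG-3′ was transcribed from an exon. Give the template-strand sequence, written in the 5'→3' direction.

Replace U with T to get the coding DNA strand: TAGCTACCGCCGGAAAATTTATCTTCACACGCGTTTACGATCCGACGCTGGCATAGTTATTAGCTGTGGG. The template strand is its reverse complement (complement ATCGATGGCGGCCTTTTAAATAGAAGTGTGCGCAAATGCTAGGCTGCGACCGTATCAATAATCGACACCC, then reverse).

5'-CCCACAGCTAATAACTATGCCAGCGTCGGATCGTAAACGCGTGTGAAGATAAATTTTCCGGCGGTAGCTA-3'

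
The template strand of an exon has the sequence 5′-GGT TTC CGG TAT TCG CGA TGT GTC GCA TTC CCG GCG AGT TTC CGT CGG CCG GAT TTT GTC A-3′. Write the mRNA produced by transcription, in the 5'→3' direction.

5'-UGACAAAAUCCGGCCGACGGAAACUCGCCGGGAAUGCGACACAUCGCGAAUACCGGAAACC-3'

RNA polymerase reads the template 3'→5' and synthesizes mRNA 5'→3' by base-pairing (A→U, T→A, G↔C). The complement of the template is CCAAAGGCCATAAGCGCTACACAGCGTAAGGGCCGCTCAAAGGCAGCCGGCCTAAAACAGT; antiparallel, so 5'→3' the coding strand is TGACAAAATCCGGCCGACGGAAACTCGCCGGGAATGCGACACATCGCGAATACCGGAAACC. Replace T with U for the mRNA.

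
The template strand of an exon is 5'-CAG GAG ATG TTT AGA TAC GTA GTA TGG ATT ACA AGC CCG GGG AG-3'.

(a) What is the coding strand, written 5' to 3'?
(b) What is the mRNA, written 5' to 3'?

(a) The coding strand is the reverse complement of the template: complement GTCCTCTACAAATCTATGCATCATACCTAATGTTCGGGCCCCTC, then reverse.
(b) mRNA has the coding-strand sequence with T→U.

(a) 5'-CTCCCCGGGCTTGTAATCCATACTACGTATCTAAACATCTCCTG-3'
(b) 5'-CUCCCCGGGCUUGUAAUCCAUACUACGUAUCUAAACAUCUCCUG-3'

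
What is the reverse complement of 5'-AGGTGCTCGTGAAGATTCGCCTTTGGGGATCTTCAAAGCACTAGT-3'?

Reading the sequence 3'→5' and pairing each base (A↔T, G↔C) gives the reverse complement directly.

5′-ACTAGTGCTTTGAAGATCCCCAAAGGCGAATCTTCACGAGCACCT-3′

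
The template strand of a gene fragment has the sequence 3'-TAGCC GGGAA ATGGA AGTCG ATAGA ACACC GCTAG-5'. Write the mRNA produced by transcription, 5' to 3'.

Reading the template 3'→5' as shown, RNA polymerase pairs each base (A→U, T→A, G↔C) to build mRNA 5'→3' directly.

5'-AUCGGCCCUUUACCUUCAGCUAUCUUGUGGCGAUC-3'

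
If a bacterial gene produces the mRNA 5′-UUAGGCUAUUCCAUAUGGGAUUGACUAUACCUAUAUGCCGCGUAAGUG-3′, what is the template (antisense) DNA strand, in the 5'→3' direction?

5'-CACTTACGCGGCATATAGGTATAGTCAATCCCATATGGAATAGCCTAA-3'

Replace U with T to get the coding DNA strand: TTAGGCTATTCCATATGGGATTGACTATACCTATATGCCGCGTAAGTG. The template strand is its reverse complement (complement AATCCGATAAGGTATACCCTAACTGATATGGATATACGGCGCATTCAC, then reverse).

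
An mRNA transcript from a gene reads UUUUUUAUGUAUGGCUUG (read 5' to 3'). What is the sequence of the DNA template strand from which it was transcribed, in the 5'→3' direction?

Replace U with T to get the coding DNA strand: TTTTTTATGTATGGCTTG. The template strand is its reverse complement (complement AAAAAATACATACCGAAC, then reverse).

5'-CAAGCCATACATAAAAAA-3'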